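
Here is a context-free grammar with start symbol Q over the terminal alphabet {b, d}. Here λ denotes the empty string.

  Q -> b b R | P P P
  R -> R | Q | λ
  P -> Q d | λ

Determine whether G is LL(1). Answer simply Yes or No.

FIRST(Q) = {λ, b, d}
FIRST(R) = {λ, b, d}
FIRST(P) = {λ, b, d}
FOLLOW(Q) = {$, d}
FOLLOW(R) = {$, d}
FOLLOW(P) = {$, b, d}
Cell M[P, b] receives both P -> Q d and P -> λ — the grammar is not LL(1).

No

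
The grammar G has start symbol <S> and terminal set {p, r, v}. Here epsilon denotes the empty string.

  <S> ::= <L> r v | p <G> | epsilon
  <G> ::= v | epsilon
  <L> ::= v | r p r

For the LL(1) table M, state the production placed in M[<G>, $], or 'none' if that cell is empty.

<G> ::= epsilon

FIRST(<G>) = {epsilon, v}
FIRST(<L>) = {r, v}
FIRST(<S>) = {epsilon, p, r, v}  (via <L> r v)
FOLLOW(<S>) includes $ since <S> is the start symbol.
FOLLOW(<S>): <S> appears on no right-hand side. Thus FOLLOW(<S>) = {$}.
FOLLOW(<G>): in <S>::=p <G>, the suffix after <G> is empty, so FOLLOW(<G>) ⊇ FOLLOW(<S>) = {$}. Thus FOLLOW(<G>) = {$}.
For <G> ::= v: FIRST(v) = {v}, so it goes in M[<G>, t] for t ∈ {v}.
For <G> ::= epsilon: FIRST(epsilon) = {epsilon}, so it goes in M[<G>, t] for t ∈ {}; since epsilon ∈ FIRST, also for every t ∈ FOLLOW(<G>) = {$}.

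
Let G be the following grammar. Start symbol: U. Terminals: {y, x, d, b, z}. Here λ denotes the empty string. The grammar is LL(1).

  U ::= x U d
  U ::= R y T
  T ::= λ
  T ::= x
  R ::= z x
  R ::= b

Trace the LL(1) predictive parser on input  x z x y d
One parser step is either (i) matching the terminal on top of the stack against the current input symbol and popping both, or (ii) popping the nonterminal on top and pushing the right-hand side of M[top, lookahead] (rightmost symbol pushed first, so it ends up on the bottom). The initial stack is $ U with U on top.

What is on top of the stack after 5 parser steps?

step 1: stack=$ U  input=x z x y d $  — expand U ::= x U d
step 2: stack=$ d U x  input=x z x y d $  — match x
step 3: stack=$ d U  input=z x y d $  — expand U ::= R y T
step 4: stack=$ d T y R  input=z x y d $  — expand R ::= z x
step 5: stack=$ d T y x z  input=z x y d $  — match z
Stack after step 5: $ d T y x (top = x).

x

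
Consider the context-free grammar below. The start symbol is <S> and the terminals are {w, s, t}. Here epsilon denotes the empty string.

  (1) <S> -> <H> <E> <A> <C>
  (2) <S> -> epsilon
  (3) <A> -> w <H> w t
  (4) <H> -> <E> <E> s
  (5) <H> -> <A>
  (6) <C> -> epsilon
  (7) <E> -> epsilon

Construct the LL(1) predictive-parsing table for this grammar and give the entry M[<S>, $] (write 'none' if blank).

FIRST(<A>) = {w}
FIRST(<C>) = {epsilon}
FIRST(<E>) = {epsilon}
FIRST(<H>) = {s, w}  (via <E> <E> s, <A>)
FIRST(<S>) = {epsilon, s, w}  (via <H> <E> <A> <C>)
FOLLOW(<S>) includes $ since <S> is the start symbol.
FOLLOW(<S>): <S> appears on no right-hand side. Thus FOLLOW(<S>) = {$}.
For <S> -> <H> <E> <A> <C>: FIRST(<H> <E> <A> <C>) = {s, w}, so it goes in M[<S>, t] for t ∈ {s, w}.
For <S> -> epsilon: FIRST(epsilon) = {epsilon}, so it goes in M[<S>, t] for t ∈ {}; since epsilon ∈ FIRST, also for every t ∈ FOLLOW(<S>) = {$}.

<S> -> epsilon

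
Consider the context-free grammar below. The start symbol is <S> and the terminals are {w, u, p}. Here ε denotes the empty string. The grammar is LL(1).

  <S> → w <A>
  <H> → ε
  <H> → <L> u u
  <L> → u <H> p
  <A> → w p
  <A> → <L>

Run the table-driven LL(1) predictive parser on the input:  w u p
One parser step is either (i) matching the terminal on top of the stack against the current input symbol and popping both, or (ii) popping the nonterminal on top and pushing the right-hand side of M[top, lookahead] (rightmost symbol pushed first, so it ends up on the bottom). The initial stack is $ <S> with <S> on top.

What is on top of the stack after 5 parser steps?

     Stack      Input    Action
  1  $ <S>      w u p $  expand <S> → w <A>
  2  $ <A> w    w u p $  match w
  3  $ <A>      u p $    expand <A> → <L>
  4  $ <L>      u p $    expand <L> → u <H> p
  5  $ p <H> u  u p $    match u
Stack after step 5: $ p <H> (top = <H>).

<H>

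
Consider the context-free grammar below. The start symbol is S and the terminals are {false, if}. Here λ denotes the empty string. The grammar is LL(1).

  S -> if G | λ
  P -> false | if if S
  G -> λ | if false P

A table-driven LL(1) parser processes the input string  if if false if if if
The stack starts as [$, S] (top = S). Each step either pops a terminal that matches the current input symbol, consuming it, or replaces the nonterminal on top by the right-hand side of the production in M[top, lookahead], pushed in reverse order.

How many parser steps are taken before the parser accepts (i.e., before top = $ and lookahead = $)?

11

      Stack         Input                   Action
   1  $ S           if if false if if if $  expand S -> if G
   2  $ G if        if if false if if if $  match if
   3  $ G           if false if if if $     expand G -> if false P
   4  $ P false if  if false if if if $     match if
   5  $ P false     false if if if $        match false
   6  $ P           if if if $              expand P -> if if S
   7  $ S if if     if if if $              match if
   8  $ S if        if if $                 match if
   9  $ S           if $                    expand S -> if G
  10  $ G if        if $                    match if
  11  $ G           $                       expand G -> λ
Accept reached after 11 steps.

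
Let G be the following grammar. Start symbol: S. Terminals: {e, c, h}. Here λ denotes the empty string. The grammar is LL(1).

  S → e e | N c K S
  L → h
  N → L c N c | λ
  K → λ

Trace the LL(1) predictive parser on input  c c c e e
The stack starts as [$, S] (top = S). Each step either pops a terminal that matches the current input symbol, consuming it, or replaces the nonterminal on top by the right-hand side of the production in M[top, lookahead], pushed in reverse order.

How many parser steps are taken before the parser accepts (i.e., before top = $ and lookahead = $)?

step 1: stack=$ S  input=c c c e e $  — expand S → N c K S
step 2: stack=$ S K c N  input=c c c e e $  — expand N → λ
step 3: stack=$ S K c  input=c c c e e $  — match c
step 4: stack=$ S K  input=c c e e $  — expand K → λ
step 5: stack=$ S  input=c c e e $  — expand S → N c K S
step 6: stack=$ S K c N  input=c c e e $  — expand N → λ
step 7: stack=$ S K c  input=c c e e $  — match c
step 8: stack=$ S K  input=c e e $  — expand K → λ
step 9: stack=$ S  input=c e e $  — expand S → N c K S
step 10: stack=$ S K c N  input=c e e $  — expand N → λ
step 11: stack=$ S K c  input=c e e $  — match c
step 12: stack=$ S K  input=e e $  — expand K → λ
step 13: stack=$ S  input=e e $  — expand S → e e
step 14: stack=$ e e  input=e e $  — match e
step 15: stack=$ e  input=e $  — match e
Accept reached after 15 steps.

15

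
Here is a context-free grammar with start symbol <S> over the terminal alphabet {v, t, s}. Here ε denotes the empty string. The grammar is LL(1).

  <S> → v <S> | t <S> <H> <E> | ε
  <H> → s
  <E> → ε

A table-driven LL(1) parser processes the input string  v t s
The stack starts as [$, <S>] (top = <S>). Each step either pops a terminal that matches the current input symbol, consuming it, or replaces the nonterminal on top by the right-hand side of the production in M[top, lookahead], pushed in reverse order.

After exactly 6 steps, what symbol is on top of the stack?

s

     Stack            Input    Action
  1  $ <S>            v t s $  expand <S> → v <S>
  2  $ <S> v          v t s $  match v
  3  $ <S>            t s $    expand <S> → t <S> <H> <E>
  4  $ <E> <H> <S> t  t s $    match t
  5  $ <E> <H> <S>    s $      expand <S> → ε
  6  $ <E> <H>        s $      expand <H> → s
Stack after step 6: $ <E> s (top = s).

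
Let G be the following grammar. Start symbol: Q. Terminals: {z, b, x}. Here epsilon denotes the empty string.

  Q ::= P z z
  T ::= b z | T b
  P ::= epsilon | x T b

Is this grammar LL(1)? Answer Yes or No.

No

FIRST(Q) = {x, z}
FIRST(T) = {b}
FIRST(P) = {epsilon, x}
FOLLOW(Q) = {$}
FOLLOW(T) = {b}
FOLLOW(P) = {z}
Cell M[T, b] receives both T ::= b z and T ::= T b — the grammar is not LL(1).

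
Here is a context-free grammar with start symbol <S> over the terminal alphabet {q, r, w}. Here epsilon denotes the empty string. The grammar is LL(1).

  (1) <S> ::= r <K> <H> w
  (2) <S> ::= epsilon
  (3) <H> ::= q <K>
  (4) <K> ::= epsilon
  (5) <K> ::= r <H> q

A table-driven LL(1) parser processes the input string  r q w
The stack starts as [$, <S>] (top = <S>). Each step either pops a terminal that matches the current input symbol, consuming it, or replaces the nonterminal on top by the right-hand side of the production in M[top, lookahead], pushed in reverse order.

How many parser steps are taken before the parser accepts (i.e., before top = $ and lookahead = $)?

     Stack          Input    Action
  1  $ <S>          r q w $  expand <S> ::= r <K> <H> w
  2  $ w <H> <K> r  r q w $  match r
  3  $ w <H> <K>    q w $    expand <K> ::= epsilon
  4  $ w <H>        q w $    expand <H> ::= q <K>
  5  $ w <K> q      q w $    match q
  6  $ w <K>        w $      expand <K> ::= epsilon
  7  $ w            w $      match w
Accept reached after 7 steps.

7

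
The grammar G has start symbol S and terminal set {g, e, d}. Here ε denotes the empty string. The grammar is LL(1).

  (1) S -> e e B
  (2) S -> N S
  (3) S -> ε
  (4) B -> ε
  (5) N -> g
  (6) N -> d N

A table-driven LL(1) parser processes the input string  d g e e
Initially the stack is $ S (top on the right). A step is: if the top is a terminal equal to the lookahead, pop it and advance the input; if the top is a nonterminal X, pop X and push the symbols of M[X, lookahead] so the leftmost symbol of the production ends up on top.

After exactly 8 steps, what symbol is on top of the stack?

B

step 1: stack=$ S  input=d g e e $  — expand S -> N S
step 2: stack=$ S N  input=d g e e $  — expand N -> d N
step 3: stack=$ S N d  input=d g e e $  — match d
step 4: stack=$ S N  input=g e e $  — expand N -> g
step 5: stack=$ S g  input=g e e $  — match g
step 6: stack=$ S  input=e e $  — expand S -> e e B
step 7: stack=$ B e e  input=e e $  — match e
step 8: stack=$ B e  input=e $  — match e
Stack after step 8: $ B (top = B).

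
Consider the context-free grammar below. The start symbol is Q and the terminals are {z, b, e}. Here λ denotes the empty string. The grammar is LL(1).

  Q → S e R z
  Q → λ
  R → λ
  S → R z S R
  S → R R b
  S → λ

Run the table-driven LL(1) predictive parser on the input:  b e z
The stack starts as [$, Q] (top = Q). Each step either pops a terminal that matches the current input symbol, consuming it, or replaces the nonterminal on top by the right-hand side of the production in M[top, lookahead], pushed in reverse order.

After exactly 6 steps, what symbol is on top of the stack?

R

step 1: stack=$ Q  input=b e z $  — expand Q → S e R z
step 2: stack=$ z R e S  input=b e z $  — expand S → R R b
step 3: stack=$ z R e b R R  input=b e z $  — expand R → λ
step 4: stack=$ z R e b R  input=b e z $  — expand R → λ
step 5: stack=$ z R e b  input=b e z $  — match b
step 6: stack=$ z R e  input=e z $  — match e
Stack after step 6: $ z R (top = R).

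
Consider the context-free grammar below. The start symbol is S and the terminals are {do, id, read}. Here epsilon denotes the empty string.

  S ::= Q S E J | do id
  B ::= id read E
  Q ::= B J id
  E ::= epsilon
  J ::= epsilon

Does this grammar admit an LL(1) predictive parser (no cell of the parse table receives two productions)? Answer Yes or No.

Yes

FIRST(S) = {do, id}
FIRST(B) = {id}
FIRST(Q) = {id}
FIRST(E) = {epsilon}
FIRST(J) = {epsilon}
FOLLOW(S) = {$}
FOLLOW(B) = {id}
FOLLOW(Q) = {do, id}
FOLLOW(E) = {$, id}
FOLLOW(J) = {$, id}
Each cell of M receives at most one production.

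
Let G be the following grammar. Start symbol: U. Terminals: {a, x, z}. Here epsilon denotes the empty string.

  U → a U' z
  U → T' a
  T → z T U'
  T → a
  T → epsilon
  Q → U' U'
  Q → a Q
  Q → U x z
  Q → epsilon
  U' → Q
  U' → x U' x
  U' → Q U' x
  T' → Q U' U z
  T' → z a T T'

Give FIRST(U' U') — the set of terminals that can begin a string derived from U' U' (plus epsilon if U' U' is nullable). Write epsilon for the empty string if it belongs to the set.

FIRST(T) = {epsilon, a, z}
FIRST(U) = {a, x, z}  (via T' a)
FIRST(Q) = {epsilon, a, x, z}  (via U' U', U x z)
FIRST(U') = {epsilon, a, x, z}  (via Q, Q U' x)
FIRST(T') = {a, x, z}  (via Q U' U z)
FIRST(U' U'): take FIRST of each symbol in turn, carrying on past any symbol whose FIRST contains epsilon; result {epsilon, a, x, z}.

{epsilon, a, x, z}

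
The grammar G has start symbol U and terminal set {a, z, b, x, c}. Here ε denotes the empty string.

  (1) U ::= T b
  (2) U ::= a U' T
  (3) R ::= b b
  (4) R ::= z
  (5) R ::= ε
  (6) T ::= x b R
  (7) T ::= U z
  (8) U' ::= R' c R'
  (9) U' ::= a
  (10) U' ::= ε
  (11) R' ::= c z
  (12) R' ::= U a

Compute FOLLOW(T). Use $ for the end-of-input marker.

{$, a, b, z}

FIRST(R): from R::=b b we get {b}; from R::=z we get {z}; from R::=ε we get {ε}. So FIRST(R) = {ε, b, z}.
FIRST(U): from U::=T b we get {a, x}; from U::=a U' T we get {a}. So FIRST(U) = {a, x}.
FIRST(T): from T::=x b R we get {x}; from T::=U z we get {a, x}. So FIRST(T) = {a, x}.
FIRST(R'): from R'::=c z we get {c}; from R'::=U a we get {a, x}. So FIRST(R') = {a, c, x}.
FIRST(U'): from U'::=R' c R' we get {a, c, x}; from U'::=a we get {a}; from U'::=ε we get {ε}. So FIRST(U') = {ε, a, c, x}.
FOLLOW(U) includes $ since U is the start symbol.
FOLLOW(U): in T::=U z, U is followed by z with FIRST {z}; in R'::=U a, U is followed by a with FIRST {a}. Thus FOLLOW(U) = {$, a, z}.
FOLLOW(T): in U::=T b, T is followed by b with FIRST {b}; in U::=a U' T, the suffix after T is empty, so FOLLOW(T) ⊇ FOLLOW(U) = {$, a, z}. Thus FOLLOW(T) = {$, a, b, z}.
FOLLOW(R): in T::=x b R, the suffix after R is empty, so FOLLOW(R) ⊇ FOLLOW(T) = {$, a, b, z}. Thus FOLLOW(R) = {$, a, b, z}.
FOLLOW(U'): in U::=a U' T, U' is followed by T with FIRST {a, x}. Thus FOLLOW(U') = {a, x}.
FOLLOW(R'): in U'::=R' c R' (occurrence 1), R' is followed by c R' with FIRST {c}; in U'::=R' c R' (occurrence 2), the suffix after R' is empty, so FOLLOW(R') ⊇ FOLLOW(U') = {a, x}. Thus FOLLOW(R') = {a, c, x}.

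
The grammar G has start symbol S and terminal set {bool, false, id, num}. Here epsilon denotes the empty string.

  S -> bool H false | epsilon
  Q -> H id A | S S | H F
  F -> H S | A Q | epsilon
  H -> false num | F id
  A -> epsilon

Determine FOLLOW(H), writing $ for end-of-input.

FIRST(S) = {epsilon, bool}
FIRST(A) = {epsilon}
FIRST(Q) = {epsilon, bool, false, id}  (via H id A, S S, H F)
FIRST(F) = {epsilon, bool, false, id}  (via H S, A Q)
FIRST(H) = {bool, false, id}  (via F id)
FOLLOW(S) includes $ since S is the start symbol.
FOLLOW(S): in Q->S S (occurrence 1), S is followed by S with FIRST {epsilon, bool}; in Q->S S (occurrence 1), the suffix after S is nullable, so FOLLOW(S) ⊇ FOLLOW(Q) = {id}; in Q->S S (occurrence 2), the suffix after S is empty, so FOLLOW(S) ⊇ FOLLOW(Q) = {id}; in F->H S, the suffix after S is empty, so FOLLOW(S) ⊇ FOLLOW(F) = {id}. Thus FOLLOW(S) = {$, bool, id}.
FOLLOW(Q): in F->A Q, the suffix after Q is empty, so FOLLOW(Q) ⊇ FOLLOW(F) = {id}. Thus FOLLOW(Q) = {id}.
FOLLOW(F): in Q->H F, the suffix after F is empty, so FOLLOW(F) ⊇ FOLLOW(Q) = {id}; in H->F id, F is followed by id with FIRST {id}. Thus FOLLOW(F) = {id}.
FOLLOW(H): in S->bool H false, H is followed by false with FIRST {false}; in Q->H id A, H is followed by id A with FIRST {id}; in Q->H F, H is followed by F with FIRST {epsilon, bool, false, id}; in Q->H F, the suffix after H is nullable, so FOLLOW(H) ⊇ FOLLOW(Q) = {id}; in F->H S, H is followed by S with FIRST {epsilon, bool}; in F->H S, the suffix after H is nullable, so FOLLOW(H) ⊇ FOLLOW(F) = {id}. Thus FOLLOW(H) = {bool, false, id}.
FOLLOW(A): in Q->H id A, the suffix after A is empty, so FOLLOW(A) ⊇ FOLLOW(Q) = {id}; in F->A Q, A is followed by Q with FIRST {epsilon, bool, false, id}; in F->A Q, the suffix after A is nullable, so FOLLOW(A) ⊇ FOLLOW(F) = {id}. Thus FOLLOW(A) = {bool, false, id}.

{bool, false, id}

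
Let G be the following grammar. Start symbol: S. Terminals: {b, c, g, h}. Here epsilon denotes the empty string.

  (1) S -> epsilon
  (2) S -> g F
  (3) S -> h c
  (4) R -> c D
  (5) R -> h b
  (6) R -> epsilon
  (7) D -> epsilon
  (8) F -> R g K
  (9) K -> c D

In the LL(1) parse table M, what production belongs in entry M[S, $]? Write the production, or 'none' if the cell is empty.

FIRST(S) = {epsilon, g, h}
FIRST(R) = {epsilon, c, h}
FIRST(D) = {epsilon}
FIRST(K) = {c}
FIRST(F) = {c, g, h}  (via R g K)
FOLLOW(S) includes $ since S is the start symbol.
FOLLOW(S): S appears on no right-hand side. Thus FOLLOW(S) = {$}.
For S -> epsilon: FIRST(epsilon) = {epsilon}, so it goes in M[S, t] for t ∈ {}; since epsilon ∈ FIRST, also for every t ∈ FOLLOW(S) = {$}.
For S -> g F: FIRST(g F) = {g}, so it goes in M[S, t] for t ∈ {g}.
For S -> h c: FIRST(h c) = {h}, so it goes in M[S, t] for t ∈ {h}.

S -> epsilon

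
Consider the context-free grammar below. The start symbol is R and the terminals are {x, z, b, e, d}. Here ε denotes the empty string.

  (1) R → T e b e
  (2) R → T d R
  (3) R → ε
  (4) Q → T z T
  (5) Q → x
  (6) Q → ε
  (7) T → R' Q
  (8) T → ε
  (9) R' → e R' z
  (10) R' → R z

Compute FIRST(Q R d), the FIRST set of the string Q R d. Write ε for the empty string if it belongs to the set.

{d, e, x, z}

FIRST(R) = {ε, d, e, z}  (via T e b e, T d R)
FIRST(R') = {d, e, z}  (via R z)
FIRST(T) = {ε, d, e, z}  (via R' Q)
FIRST(Q) = {ε, d, e, x, z}  (via T z T)
FIRST(Q R d): take FIRST of each symbol in turn, carrying on past any symbol whose FIRST contains ε; result {d, e, x, z}.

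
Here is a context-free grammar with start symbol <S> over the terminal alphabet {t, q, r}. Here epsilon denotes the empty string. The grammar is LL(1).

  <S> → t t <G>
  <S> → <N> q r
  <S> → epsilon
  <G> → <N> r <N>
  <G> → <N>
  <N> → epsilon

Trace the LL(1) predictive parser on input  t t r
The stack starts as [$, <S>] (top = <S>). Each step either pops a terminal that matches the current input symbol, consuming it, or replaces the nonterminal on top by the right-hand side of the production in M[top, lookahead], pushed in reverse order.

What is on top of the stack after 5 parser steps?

r

     Stack        Input    Action
  1  $ <S>        t t r $  expand <S> → t t <G>
  2  $ <G> t t    t t r $  match t
  3  $ <G> t      t r $    match t
  4  $ <G>        r $      expand <G> → <N> r <N>
  5  $ <N> r <N>  r $      expand <N> → epsilon
Stack after step 5: $ <N> r (top = r).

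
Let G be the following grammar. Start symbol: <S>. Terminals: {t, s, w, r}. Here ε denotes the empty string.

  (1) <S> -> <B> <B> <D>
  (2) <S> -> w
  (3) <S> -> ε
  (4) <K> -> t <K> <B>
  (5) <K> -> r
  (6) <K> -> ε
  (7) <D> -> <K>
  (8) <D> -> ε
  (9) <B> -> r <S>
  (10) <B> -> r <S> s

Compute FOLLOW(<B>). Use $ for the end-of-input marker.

{$, r, s, t}

FIRST(<K>) = {ε, r, t}
FIRST(<B>) = {r}
FIRST(<S>) = {ε, r, w}  (via <B> <B> <D>)
FIRST(<D>) = {ε, r, t}  (via <K>)
FOLLOW(<S>) includes $ since <S> is the start symbol.
FOLLOW(<S>): in <B>->r <S>, the suffix after <S> is empty, so FOLLOW(<S>) ⊇ FOLLOW(<B>) = {$, r, s, t}; in <B>->r <S> s, <S> is followed by s with FIRST {s}. Thus FOLLOW(<S>) = {$, r, s, t}.
FOLLOW(<D>): in <S>-><B> <B> <D>, the suffix after <D> is empty, so FOLLOW(<D>) ⊇ FOLLOW(<S>) = {$, r, s, t}. Thus FOLLOW(<D>) = {$, r, s, t}.
FOLLOW(<K>): in <K>->t <K> <B>, <K> is followed by <B> with FIRST {r}; in <D>-><K>, the suffix after <K> is empty, so FOLLOW(<K>) ⊇ FOLLOW(<D>) = {$, r, s, t}. Thus FOLLOW(<K>) = {$, r, s, t}.
FOLLOW(<B>): in <S>-><B> <B> <D> (occurrence 1), <B> is followed by <B> <D> with FIRST {r}; in <S>-><B> <B> <D> (occurrence 2), <B> is followed by <D> with FIRST {ε, r, t}; in <S>-><B> <B> <D> (occurrence 2), the suffix after <B> is nullable, so FOLLOW(<B>) ⊇ FOLLOW(<S>) = {$, r, s, t}; in <K>->t <K> <B>, the suffix after <B> is empty, so FOLLOW(<B>) ⊇ FOLLOW(<K>) = {$, r, s, t}. Thus FOLLOW(<B>) = {$, r, s, t}.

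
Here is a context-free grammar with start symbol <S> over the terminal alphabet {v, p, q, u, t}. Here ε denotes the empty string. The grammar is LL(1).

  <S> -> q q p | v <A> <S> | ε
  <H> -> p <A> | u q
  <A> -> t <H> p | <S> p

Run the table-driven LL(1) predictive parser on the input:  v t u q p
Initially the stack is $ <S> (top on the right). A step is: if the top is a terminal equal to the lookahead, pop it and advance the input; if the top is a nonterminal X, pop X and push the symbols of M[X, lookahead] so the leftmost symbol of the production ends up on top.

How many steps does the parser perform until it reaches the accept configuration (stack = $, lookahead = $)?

9

     Stack          Input        Action
  1  $ <S>          v t u q p $  expand <S> -> v <A> <S>
  2  $ <S> <A> v    v t u q p $  match v
  3  $ <S> <A>      t u q p $    expand <A> -> t <H> p
  4  $ <S> p <H> t  t u q p $    match t
  5  $ <S> p <H>    u q p $      expand <H> -> u q
  6  $ <S> p q u    u q p $      match u
  7  $ <S> p q      q p $        match q
  8  $ <S> p        p $          match p
  9  $ <S>          $            expand <S> -> ε
Accept reached after 9 steps.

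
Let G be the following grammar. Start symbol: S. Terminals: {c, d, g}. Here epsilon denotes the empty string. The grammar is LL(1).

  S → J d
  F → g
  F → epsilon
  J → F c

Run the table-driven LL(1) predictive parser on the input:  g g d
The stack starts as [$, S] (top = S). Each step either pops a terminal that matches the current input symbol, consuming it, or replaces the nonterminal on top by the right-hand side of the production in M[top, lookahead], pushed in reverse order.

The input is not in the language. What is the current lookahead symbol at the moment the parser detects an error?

     Stack    Input    Action
  1  $ S      g g d $  expand S → J d
  2  $ d J    g g d $  expand J → F c
  3  $ d c F  g g d $  expand F → g
  4  $ d c g  g g d $  match g
  5  $ d c    g d $    error: top is terminal c but lookahead is g

g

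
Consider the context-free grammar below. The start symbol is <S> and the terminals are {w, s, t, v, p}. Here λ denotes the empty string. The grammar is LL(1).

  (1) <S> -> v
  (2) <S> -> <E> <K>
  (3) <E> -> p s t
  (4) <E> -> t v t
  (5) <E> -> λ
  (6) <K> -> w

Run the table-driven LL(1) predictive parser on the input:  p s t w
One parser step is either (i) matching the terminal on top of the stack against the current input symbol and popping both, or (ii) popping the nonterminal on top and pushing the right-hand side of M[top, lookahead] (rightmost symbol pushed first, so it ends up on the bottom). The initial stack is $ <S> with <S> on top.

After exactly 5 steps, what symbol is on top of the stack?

<K>

step 1: stack=$ <S>  input=p s t w $  — expand <S> -> <E> <K>
step 2: stack=$ <K> <E>  input=p s t w $  — expand <E> -> p s t
step 3: stack=$ <K> t s p  input=p s t w $  — match p
step 4: stack=$ <K> t s  input=s t w $  — match s
step 5: stack=$ <K> t  input=t w $  — match t
Stack after step 5: $ <K> (top = <K>).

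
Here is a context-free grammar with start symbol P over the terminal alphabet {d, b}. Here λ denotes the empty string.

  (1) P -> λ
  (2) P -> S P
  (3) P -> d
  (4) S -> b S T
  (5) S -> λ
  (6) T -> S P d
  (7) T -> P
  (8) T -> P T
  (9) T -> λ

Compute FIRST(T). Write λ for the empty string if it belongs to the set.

{λ, b, d}

FIRST(S) = {λ, b}
FIRST(P) = {λ, b, d}  (via S P)
FIRST(T) = {λ, b, d}  (via S P d, P, P T)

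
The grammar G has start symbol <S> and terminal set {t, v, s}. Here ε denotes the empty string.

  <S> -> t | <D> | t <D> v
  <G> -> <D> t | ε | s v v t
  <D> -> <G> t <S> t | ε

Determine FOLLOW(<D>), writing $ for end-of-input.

{$, t, v}

FIRST(<S>) = {ε, s, t}  (via <D>)
FIRST(<G>) = {ε, s, t}  (via <D> t)
FIRST(<D>) = {ε, s, t}  (via <G> t <S> t)
FOLLOW(<S>) includes $ since <S> is the start symbol.
FOLLOW(<S>): in <D>-><G> t <S> t, <S> is followed by t with FIRST {t}. Thus FOLLOW(<S>) = {$, t}.
FOLLOW(<G>): in <D>-><G> t <S> t, <G> is followed by t <S> t with FIRST {t}. Thus FOLLOW(<G>) = {t}.
FOLLOW(<D>): in <S>-><D>, the suffix after <D> is empty, so FOLLOW(<D>) ⊇ FOLLOW(<S>) = {$, t}; in <S>->t <D> v, <D> is followed by v with FIRST {v}; in <G>-><D> t, <D> is followed by t with FIRST {t}. Thus FOLLOW(<D>) = {$, t, v}.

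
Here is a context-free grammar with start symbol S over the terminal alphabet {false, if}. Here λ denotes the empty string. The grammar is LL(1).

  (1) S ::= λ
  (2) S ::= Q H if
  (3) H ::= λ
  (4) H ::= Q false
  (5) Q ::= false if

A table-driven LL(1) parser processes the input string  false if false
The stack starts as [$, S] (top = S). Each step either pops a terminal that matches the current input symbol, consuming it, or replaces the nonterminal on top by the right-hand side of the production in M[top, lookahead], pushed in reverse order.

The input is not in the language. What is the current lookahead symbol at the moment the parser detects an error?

     Stack                Input             Action
  1  $ S                  false if false $  expand S ::= Q H if
  2  $ if H Q             false if false $  expand Q ::= false if
  3  $ if H if false      false if false $  match false
  4  $ if H if            if false $        match if
  5  $ if H               false $           expand H ::= Q false
  6  $ if false Q         false $           expand Q ::= false if
  7  $ if false if false  false $           match false
  8  $ if false if        $                 error: top is terminal if but lookahead is $

$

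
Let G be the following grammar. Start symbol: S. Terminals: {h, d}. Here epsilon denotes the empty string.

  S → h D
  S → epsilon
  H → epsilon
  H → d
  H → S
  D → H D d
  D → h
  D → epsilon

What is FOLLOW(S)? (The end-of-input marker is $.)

FIRST(S) = {epsilon, h}
FIRST(H) = {epsilon, d, h}  (via S)
FIRST(D) = {epsilon, d, h}  (via H D d)
FOLLOW(S) includes $ since S is the start symbol.
FOLLOW(H): in D→H D d, H is followed by D d with FIRST {d, h}. Thus FOLLOW(H) = {d, h}.
FOLLOW(S): in H→S, the suffix after S is empty, so FOLLOW(S) ⊇ FOLLOW(H) = {d, h}. Thus FOLLOW(S) = {$, d, h}.
FOLLOW(D): in S→h D, the suffix after D is empty, so FOLLOW(D) ⊇ FOLLOW(S) = {$, d, h}; in D→H D d, D is followed by d with FIRST {d}. Thus FOLLOW(D) = {$, d, h}.

{$, d, h}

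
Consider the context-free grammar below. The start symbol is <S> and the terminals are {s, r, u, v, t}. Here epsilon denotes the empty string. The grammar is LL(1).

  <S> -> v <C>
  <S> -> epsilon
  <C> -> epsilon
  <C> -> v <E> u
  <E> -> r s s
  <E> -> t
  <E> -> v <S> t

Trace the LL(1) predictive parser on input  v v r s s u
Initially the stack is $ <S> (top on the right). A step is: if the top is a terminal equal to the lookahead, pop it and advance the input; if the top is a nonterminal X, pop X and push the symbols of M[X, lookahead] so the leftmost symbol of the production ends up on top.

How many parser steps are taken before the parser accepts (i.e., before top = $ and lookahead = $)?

step 1: stack=$ <S>  input=v v r s s u $  — expand <S> -> v <C>
step 2: stack=$ <C> v  input=v v r s s u $  — match v
step 3: stack=$ <C>  input=v r s s u $  — expand <C> -> v <E> u
step 4: stack=$ u <E> v  input=v r s s u $  — match v
step 5: stack=$ u <E>  input=r s s u $  — expand <E> -> r s s
step 6: stack=$ u s s r  input=r s s u $  — match r
step 7: stack=$ u s s  input=s s u $  — match s
step 8: stack=$ u s  input=s u $  — match s
step 9: stack=$ u  input=u $  — match u
Accept reached after 9 steps.

9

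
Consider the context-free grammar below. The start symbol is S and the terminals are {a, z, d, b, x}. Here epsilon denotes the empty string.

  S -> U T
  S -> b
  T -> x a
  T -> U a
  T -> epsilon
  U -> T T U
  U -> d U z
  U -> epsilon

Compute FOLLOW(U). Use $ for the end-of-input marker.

{$, a, d, x, z}

FIRST(S): from S->U T we get {epsilon, a, d, x}; from S->b we get {b}. So FIRST(S) = {epsilon, a, b, d, x}.
FIRST(T): from T->x a we get {x}; from T->U a we get {a, d, x}; from T->epsilon we get {epsilon}. So FIRST(T) = {epsilon, a, d, x}.
FIRST(U): from U->T T U we get {epsilon, a, d, x}; from U->d U z we get {d}; from U->epsilon we get {epsilon}. So FIRST(U) = {epsilon, a, d, x}.
FOLLOW(S) includes $ since S is the start symbol.
FOLLOW(S): S appears on no right-hand side. Thus FOLLOW(S) = {$}.
FOLLOW(U): in S->U T, U is followed by T with FIRST {epsilon, a, d, x}; in S->U T, the suffix after U is nullable, so FOLLOW(U) ⊇ FOLLOW(S) = {$}; in T->U a, U is followed by a with FIRST {a}; in U->T T U, the suffix after U is empty (adds nothing new); in U->d U z, U is followed by z with FIRST {z}. Thus FOLLOW(U) = {$, a, d, x, z}.
FOLLOW(T): in S->U T, the suffix after T is empty, so FOLLOW(T) ⊇ FOLLOW(S) = {$}; in U->T T U (occurrence 1), T is followed by T U with FIRST {epsilon, a, d, x}; in U->T T U (occurrence 1), the suffix after T is nullable, so FOLLOW(T) ⊇ FOLLOW(U) = {$, a, d, x, z}; in U->T T U (occurrence 2), T is followed by U with FIRST {epsilon, a, d, x}; in U->T T U (occurrence 2), the suffix after T is nullable, so FOLLOW(T) ⊇ FOLLOW(U) = {$, a, d, x, z}. Thus FOLLOW(T) = {$, a, d, x, z}.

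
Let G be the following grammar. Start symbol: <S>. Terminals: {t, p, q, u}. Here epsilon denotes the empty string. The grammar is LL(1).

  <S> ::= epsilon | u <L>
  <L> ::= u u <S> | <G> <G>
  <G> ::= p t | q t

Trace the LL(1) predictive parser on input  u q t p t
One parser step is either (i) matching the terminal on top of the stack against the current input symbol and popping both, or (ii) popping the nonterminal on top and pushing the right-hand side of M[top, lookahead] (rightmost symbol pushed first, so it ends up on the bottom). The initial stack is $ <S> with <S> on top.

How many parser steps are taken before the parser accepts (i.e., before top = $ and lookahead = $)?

step 1: stack=$ <S>  input=u q t p t $  — expand <S> ::= u <L>
step 2: stack=$ <L> u  input=u q t p t $  — match u
step 3: stack=$ <L>  input=q t p t $  — expand <L> ::= <G> <G>
step 4: stack=$ <G> <G>  input=q t p t $  — expand <G> ::= q t
step 5: stack=$ <G> t q  input=q t p t $  — match q
step 6: stack=$ <G> t  input=t p t $  — match t
step 7: stack=$ <G>  input=p t $  — expand <G> ::= p t
step 8: stack=$ t p  input=p t $  — match p
step 9: stack=$ t  input=t $  — match t
Accept reached after 9 steps.

9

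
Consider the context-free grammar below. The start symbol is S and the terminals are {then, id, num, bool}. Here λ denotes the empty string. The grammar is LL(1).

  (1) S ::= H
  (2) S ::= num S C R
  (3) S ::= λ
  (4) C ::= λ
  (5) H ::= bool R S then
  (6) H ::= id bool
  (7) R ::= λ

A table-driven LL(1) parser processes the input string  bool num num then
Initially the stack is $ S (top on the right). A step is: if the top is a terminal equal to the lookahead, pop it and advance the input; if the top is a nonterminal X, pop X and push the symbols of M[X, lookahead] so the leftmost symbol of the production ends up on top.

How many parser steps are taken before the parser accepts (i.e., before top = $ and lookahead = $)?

14

step 1: stack=$ S  input=bool num num then $  — expand S ::= H
step 2: stack=$ H  input=bool num num then $  — expand H ::= bool R S then
step 3: stack=$ then S R bool  input=bool num num then $  — match bool
step 4: stack=$ then S R  input=num num then $  — expand R ::= λ
step 5: stack=$ then S  input=num num then $  — expand S ::= num S C R
step 6: stack=$ then R C S num  input=num num then $  — match num
step 7: stack=$ then R C S  input=num then $  — expand S ::= num S C R
step 8: stack=$ then R C R C S num  input=num then $  — match num
step 9: stack=$ then R C R C S  input=then $  — expand S ::= λ
step 10: stack=$ then R C R C  input=then $  — expand C ::= λ
step 11: stack=$ then R C R  input=then $  — expand R ::= λ
step 12: stack=$ then R C  input=then $  — expand C ::= λ
step 13: stack=$ then R  input=then $  — expand R ::= λ
step 14: stack=$ then  input=then $  — match then
Accept reached after 14 steps.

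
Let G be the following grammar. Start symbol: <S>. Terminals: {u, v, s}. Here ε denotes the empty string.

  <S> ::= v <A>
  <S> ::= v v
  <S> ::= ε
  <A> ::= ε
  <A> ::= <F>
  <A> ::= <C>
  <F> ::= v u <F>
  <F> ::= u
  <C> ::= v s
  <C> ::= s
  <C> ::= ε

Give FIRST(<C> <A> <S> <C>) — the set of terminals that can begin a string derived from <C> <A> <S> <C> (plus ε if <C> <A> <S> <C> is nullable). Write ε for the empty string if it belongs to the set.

FIRST(<S>) = {ε, v}
FIRST(<F>) = {u, v}
FIRST(<C>) = {ε, s, v}
FIRST(<A>) = {ε, s, u, v}  (via <F>, <C>)
FIRST(<C> <A> <S> <C>): take FIRST of each symbol in turn, carrying on past any symbol whose FIRST contains ε; result {ε, s, u, v}.

{ε, s, u, v}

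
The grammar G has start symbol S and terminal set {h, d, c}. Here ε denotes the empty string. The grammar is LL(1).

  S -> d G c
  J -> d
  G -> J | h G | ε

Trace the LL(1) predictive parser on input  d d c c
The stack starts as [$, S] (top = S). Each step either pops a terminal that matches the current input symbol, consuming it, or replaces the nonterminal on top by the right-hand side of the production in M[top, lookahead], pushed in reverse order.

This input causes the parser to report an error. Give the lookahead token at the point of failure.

c

     Stack    Input      Action
  1  $ S      d d c c $  expand S -> d G c
  2  $ c G d  d d c c $  match d
  3  $ c G    d c c $    expand G -> J
  4  $ c J    d c c $    expand J -> d
  5  $ c d    d c c $    match d
  6  $ c      c c $      match c
  7  $        c $        error: stack empty but input remains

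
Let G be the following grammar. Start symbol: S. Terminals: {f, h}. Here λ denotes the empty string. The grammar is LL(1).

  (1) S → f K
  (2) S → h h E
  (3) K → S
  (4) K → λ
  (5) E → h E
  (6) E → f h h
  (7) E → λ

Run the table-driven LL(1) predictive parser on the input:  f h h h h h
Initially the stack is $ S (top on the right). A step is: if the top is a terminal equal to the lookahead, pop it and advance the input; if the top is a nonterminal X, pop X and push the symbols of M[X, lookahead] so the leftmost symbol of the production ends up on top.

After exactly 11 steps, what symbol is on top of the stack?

h

step 1: stack=$ S  input=f h h h h h $  — expand S → f K
step 2: stack=$ K f  input=f h h h h h $  — match f
step 3: stack=$ K  input=h h h h h $  — expand K → S
step 4: stack=$ S  input=h h h h h $  — expand S → h h E
step 5: stack=$ E h h  input=h h h h h $  — match h
step 6: stack=$ E h  input=h h h h $  — match h
step 7: stack=$ E  input=h h h $  — expand E → h E
step 8: stack=$ E h  input=h h h $  — match h
step 9: stack=$ E  input=h h $  — expand E → h E
step 10: stack=$ E h  input=h h $  — match h
step 11: stack=$ E  input=h $  — expand E → h E
Stack after step 11: $ E h (top = h).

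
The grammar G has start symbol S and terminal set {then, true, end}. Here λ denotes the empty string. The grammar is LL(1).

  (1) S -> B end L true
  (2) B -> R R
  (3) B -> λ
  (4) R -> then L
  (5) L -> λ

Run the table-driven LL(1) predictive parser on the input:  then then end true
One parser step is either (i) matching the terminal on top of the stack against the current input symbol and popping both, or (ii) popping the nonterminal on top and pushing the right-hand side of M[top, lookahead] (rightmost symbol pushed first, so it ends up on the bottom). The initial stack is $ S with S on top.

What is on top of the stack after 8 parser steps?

end

     Stack                  Input                 Action
  1  $ S                    then then end true $  expand S -> B end L true
  2  $ true L end B         then then end true $  expand B -> R R
  3  $ true L end R R       then then end true $  expand R -> then L
  4  $ true L end R L then  then then end true $  match then
  5  $ true L end R L       then end true $       expand L -> λ
  6  $ true L end R         then end true $       expand R -> then L
  7  $ true L end L then    then end true $       match then
  8  $ true L end L         end true $            expand L -> λ
Stack after step 8: $ true L end (top = end).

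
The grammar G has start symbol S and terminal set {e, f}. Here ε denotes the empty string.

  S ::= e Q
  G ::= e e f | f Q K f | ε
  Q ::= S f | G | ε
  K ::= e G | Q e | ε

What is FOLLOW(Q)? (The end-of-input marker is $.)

FIRST(S) = {e}
FIRST(G) = {ε, e, f}
FIRST(Q) = {ε, e, f}  (via S f, G)
FIRST(K) = {ε, e, f}  (via Q e)
FOLLOW(S) includes $ since S is the start symbol.
FOLLOW(S): in Q::=S f, S is followed by f with FIRST {f}. Thus FOLLOW(S) = {$, f}.
FOLLOW(Q): in S::=e Q, the suffix after Q is empty, so FOLLOW(Q) ⊇ FOLLOW(S) = {$, f}; in G::=f Q K f, Q is followed by K f with FIRST {e, f}; in K::=Q e, Q is followed by e with FIRST {e}. Thus FOLLOW(Q) = {$, e, f}.
FOLLOW(K): in G::=f Q K f, K is followed by f with FIRST {f}. Thus FOLLOW(K) = {f}.
FOLLOW(G): in Q::=G, the suffix after G is empty, so FOLLOW(G) ⊇ FOLLOW(Q) = {$, e, f}; in K::=e G, the suffix after G is empty, so FOLLOW(G) ⊇ FOLLOW(K) = {f}. Thus FOLLOW(G) = {$, e, f}.

{$, e, f}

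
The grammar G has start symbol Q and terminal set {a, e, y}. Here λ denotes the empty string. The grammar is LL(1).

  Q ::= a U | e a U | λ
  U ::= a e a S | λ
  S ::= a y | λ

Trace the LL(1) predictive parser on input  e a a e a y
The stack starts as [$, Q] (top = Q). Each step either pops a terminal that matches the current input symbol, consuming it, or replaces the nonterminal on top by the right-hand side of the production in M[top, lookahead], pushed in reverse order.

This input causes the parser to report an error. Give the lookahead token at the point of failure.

y

step 1: stack=$ Q  input=e a a e a y $  — expand Q ::= e a U
step 2: stack=$ U a e  input=e a a e a y $  — match e
step 3: stack=$ U a  input=a a e a y $  — match a
step 4: stack=$ U  input=a e a y $  — expand U ::= a e a S
step 5: stack=$ S a e a  input=a e a y $  — match a
step 6: stack=$ S a e  input=e a y $  — match e
step 7: stack=$ S a  input=a y $  — match a
step 8: stack=$ S  input=y $  — error: M[S, y] is empty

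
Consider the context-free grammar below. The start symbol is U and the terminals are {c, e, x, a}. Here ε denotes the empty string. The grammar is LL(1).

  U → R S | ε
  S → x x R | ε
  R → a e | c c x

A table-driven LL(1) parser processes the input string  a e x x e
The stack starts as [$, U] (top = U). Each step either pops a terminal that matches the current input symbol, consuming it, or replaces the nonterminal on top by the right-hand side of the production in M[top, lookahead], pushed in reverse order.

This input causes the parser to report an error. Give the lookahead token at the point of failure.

e

     Stack    Input        Action
  1  $ U      a e x x e $  expand U → R S
  2  $ S R    a e x x e $  expand R → a e
  3  $ S e a  a e x x e $  match a
  4  $ S e    e x x e $    match e
  5  $ S      x x e $      expand S → x x R
  6  $ R x x  x x e $      match x
  7  $ R x    x e $        match x
  8  $ R      e $          error: M[R, e] is empty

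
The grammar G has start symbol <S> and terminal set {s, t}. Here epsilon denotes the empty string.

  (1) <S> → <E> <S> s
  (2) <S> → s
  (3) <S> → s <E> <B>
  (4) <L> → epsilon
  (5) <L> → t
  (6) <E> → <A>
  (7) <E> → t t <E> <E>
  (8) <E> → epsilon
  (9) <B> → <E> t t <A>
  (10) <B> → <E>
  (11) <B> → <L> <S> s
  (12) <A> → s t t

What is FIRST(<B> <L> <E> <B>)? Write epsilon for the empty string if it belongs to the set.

{epsilon, s, t}

FIRST(<L>): from <L>→epsilon we get {epsilon}; from <L>→t we get {t}. So FIRST(<L>) = {epsilon, t}.
FIRST(<A>): from <A>→s t t we get {s}. So FIRST(<A>) = {s}.
FIRST(<E>): from <E>→<A> we get {s}; from <E>→t t <E> <E> we get {t}; from <E>→epsilon we get {epsilon}. So FIRST(<E>) = {epsilon, s, t}.
FIRST(<S>): from <S>→<E> <S> s we get {s, t}; from <S>→s we get {s}; from <S>→s <E> <B> we get {s}. So FIRST(<S>) = {s, t}.
FIRST(<B>): from <B>→<E> t t <A> we get {s, t}; from <B>→<E> we get {epsilon, s, t}; from <B>→<L> <S> s we get {s, t}. So FIRST(<B>) = {epsilon, s, t}.
FIRST(<B> <L> <E> <B>): take FIRST of each symbol in turn, carrying on past any symbol whose FIRST contains epsilon; result {epsilon, s, t}.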